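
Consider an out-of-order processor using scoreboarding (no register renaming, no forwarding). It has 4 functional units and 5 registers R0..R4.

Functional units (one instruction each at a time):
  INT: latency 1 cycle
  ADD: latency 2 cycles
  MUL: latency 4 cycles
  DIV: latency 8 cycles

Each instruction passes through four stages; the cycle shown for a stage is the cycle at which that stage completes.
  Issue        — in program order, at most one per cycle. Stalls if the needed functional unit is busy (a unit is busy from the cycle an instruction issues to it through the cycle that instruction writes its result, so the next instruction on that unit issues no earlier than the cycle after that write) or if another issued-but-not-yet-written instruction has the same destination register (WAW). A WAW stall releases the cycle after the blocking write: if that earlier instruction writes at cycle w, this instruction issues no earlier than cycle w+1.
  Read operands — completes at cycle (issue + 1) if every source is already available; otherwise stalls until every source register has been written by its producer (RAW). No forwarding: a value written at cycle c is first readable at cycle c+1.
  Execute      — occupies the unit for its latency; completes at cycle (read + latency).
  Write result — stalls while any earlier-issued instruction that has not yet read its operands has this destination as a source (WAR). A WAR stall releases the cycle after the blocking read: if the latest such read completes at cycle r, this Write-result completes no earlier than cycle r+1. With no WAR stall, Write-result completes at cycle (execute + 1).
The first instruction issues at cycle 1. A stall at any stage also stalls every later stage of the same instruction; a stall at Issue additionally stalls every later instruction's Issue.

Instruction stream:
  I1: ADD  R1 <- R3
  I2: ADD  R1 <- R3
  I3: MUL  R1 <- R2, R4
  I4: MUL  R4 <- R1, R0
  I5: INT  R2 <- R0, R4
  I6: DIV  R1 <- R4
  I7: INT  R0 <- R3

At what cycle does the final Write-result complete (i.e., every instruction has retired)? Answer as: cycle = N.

t=1  I1 issues→ADD
t=2  I1 reads
t=4  I1 exec-done
t=5  I1 writes R1
t=6  I2 issues→ADD
t=7  I2 reads
t=9  I2 exec-done
t=10  I2 writes R1
t=11  I3 issues→MUL
t=12  I3 reads
t=16  I3 exec-done
t=17  I3 writes R1
t=18  I4 issues→MUL
t=19  I4 reads · I5 issues→INT
t=20  I6 issues→DIV
t=23  I4 exec-done
t=24  I4 writes R4
t=25  I5 reads · I6 reads
t=26  I5 exec-done
t=27  I5 writes R2
t=28  I7 issues→INT
t=29  I7 reads
t=30  I7 exec-done
t=31  I7 writes R0
t=33  I6 exec-done
t=34  I6 writes R1

cycle = 34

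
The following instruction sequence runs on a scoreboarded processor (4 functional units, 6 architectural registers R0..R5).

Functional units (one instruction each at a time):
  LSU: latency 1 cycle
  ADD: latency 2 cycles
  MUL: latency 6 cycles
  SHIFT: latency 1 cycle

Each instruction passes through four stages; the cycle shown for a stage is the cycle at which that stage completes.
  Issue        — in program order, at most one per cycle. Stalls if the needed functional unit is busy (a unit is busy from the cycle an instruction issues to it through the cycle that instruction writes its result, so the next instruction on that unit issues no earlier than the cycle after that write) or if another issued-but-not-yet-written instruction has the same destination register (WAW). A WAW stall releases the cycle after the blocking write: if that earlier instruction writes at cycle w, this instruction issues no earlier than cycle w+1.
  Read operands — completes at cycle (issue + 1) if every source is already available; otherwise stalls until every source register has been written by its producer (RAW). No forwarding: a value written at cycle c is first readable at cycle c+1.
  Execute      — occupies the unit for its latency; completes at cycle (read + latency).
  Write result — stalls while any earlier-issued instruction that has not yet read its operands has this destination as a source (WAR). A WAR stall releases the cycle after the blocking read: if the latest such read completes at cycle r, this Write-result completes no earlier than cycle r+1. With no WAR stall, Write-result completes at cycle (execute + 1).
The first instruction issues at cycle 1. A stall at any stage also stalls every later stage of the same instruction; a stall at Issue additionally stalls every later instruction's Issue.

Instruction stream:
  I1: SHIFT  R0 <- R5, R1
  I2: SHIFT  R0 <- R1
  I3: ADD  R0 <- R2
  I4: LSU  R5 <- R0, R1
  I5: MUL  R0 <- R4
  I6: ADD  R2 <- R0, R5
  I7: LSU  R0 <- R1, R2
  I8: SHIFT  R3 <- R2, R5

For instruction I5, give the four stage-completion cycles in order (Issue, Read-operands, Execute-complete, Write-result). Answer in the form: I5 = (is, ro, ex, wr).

I5 = (14, 15, 21, 22)

t=1  I1 dispatched to SHIFT
t=2  I1 operands ready
t=3  I1 complete
t=4  R0←I1
t=5  I2 dispatched to SHIFT
t=6  I2 operands ready
t=7  I2 complete
t=8  R0←I2
t=9  I3 dispatched to ADD
t=10  I3 operands ready · I4 dispatched to LSU
t=12  I3 complete
t=13  R0←I3
t=14  I4 operands ready · I5 dispatched to MUL
t=15  I4 complete · I5 operands ready · I6 dispatched to ADD
t=16  R5←I4
t=21  I5 complete
t=22  R0←I5
t=23  I6 operands ready · I7 dispatched to LSU
t=24  I8 dispatched to SHIFT
t=25  I6 complete
t=26  R2←I6
t=27  I7 operands ready · I8 operands ready
t=28  I7 complete · I8 complete
t=29  R0←I7 · R3←I8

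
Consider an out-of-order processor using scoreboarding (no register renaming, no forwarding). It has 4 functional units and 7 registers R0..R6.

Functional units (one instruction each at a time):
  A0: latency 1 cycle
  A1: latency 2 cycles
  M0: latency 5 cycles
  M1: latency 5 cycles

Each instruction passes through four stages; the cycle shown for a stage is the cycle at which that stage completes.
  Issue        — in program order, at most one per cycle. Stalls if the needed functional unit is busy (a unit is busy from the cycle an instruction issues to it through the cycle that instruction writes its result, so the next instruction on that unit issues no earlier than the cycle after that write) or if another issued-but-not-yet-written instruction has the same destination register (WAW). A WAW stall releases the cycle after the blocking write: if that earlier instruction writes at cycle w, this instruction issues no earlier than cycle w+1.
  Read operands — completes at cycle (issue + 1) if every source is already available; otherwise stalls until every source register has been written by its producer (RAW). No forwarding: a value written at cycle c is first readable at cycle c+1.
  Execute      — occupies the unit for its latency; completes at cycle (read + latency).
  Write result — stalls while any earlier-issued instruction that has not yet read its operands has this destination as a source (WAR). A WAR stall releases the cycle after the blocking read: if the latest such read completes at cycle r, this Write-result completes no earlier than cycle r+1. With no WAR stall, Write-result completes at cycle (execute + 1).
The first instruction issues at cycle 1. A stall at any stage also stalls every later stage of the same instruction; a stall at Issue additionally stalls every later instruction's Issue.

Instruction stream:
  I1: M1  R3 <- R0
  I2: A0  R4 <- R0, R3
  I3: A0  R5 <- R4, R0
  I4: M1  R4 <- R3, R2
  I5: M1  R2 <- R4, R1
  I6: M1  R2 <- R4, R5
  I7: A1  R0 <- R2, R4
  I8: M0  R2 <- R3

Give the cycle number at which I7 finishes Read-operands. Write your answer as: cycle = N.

cycle 1: I1→M1
cycle 2: I1 RO; I2→A0
cycle 7: I1 EX
cycle 8: I1 WR R3
cycle 9: I2 RO
cycle 10: I2 EX
cycle 11: I2 WR R4
cycle 12: I3→A0
cycle 13: I3 RO; I4→M1
cycle 14: I3 EX; I4 RO
cycle 15: I3 WR R5
cycle 19: I4 EX
cycle 20: I4 WR R4
cycle 21: I5→M1
cycle 22: I5 RO
cycle 27: I5 EX
cycle 28: I5 WR R2
cycle 29: I6→M1
cycle 30: I6 RO; I7→A1
cycle 35: I6 EX
cycle 36: I6 WR R2
cycle 37: I7 RO; I8→M0
cycle 38: I8 RO
cycle 39: I7 EX
cycle 40: I7 WR R0
cycle 43: I8 EX
cycle 44: I8 WR R2

cycle = 37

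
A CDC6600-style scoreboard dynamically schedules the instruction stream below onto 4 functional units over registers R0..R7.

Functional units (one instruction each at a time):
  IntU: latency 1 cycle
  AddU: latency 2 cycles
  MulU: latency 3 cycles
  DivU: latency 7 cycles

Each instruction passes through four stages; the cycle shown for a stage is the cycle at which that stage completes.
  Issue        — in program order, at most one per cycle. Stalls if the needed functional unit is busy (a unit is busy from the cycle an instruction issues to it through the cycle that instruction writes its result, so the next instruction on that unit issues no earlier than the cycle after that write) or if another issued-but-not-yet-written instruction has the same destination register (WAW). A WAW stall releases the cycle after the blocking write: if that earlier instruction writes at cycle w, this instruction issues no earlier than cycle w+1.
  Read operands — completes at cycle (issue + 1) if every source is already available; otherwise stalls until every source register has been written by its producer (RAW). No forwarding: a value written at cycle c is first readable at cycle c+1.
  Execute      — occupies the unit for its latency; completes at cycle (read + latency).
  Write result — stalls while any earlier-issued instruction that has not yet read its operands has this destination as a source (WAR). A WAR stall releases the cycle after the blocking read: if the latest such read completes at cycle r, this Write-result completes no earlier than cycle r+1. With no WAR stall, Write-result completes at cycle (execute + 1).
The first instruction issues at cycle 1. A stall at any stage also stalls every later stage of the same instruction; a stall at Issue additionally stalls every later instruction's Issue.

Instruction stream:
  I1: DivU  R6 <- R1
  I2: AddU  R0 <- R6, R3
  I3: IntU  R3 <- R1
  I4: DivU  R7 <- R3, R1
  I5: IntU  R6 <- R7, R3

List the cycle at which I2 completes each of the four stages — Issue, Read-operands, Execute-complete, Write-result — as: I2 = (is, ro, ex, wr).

c1: issue I1 (DivU)
c2: I1 read-ops · issue I2 (AddU)
c3: issue I3 (IntU)
c4: I3 read-ops
c5: I3 finished on IntU
c9: I1 finished on DivU
c10: I1→R6
c11: I2 read-ops · issue I4 (DivU)
c12: I3→R3
c13: I2 finished on AddU · I4 read-ops · issue I5 (IntU)
c14: I2→R0
c20: I4 finished on DivU
c21: I4→R7
c22: I5 read-ops
c23: I5 finished on IntU
c24: I5→R6

I2 = (2, 11, 13, 14)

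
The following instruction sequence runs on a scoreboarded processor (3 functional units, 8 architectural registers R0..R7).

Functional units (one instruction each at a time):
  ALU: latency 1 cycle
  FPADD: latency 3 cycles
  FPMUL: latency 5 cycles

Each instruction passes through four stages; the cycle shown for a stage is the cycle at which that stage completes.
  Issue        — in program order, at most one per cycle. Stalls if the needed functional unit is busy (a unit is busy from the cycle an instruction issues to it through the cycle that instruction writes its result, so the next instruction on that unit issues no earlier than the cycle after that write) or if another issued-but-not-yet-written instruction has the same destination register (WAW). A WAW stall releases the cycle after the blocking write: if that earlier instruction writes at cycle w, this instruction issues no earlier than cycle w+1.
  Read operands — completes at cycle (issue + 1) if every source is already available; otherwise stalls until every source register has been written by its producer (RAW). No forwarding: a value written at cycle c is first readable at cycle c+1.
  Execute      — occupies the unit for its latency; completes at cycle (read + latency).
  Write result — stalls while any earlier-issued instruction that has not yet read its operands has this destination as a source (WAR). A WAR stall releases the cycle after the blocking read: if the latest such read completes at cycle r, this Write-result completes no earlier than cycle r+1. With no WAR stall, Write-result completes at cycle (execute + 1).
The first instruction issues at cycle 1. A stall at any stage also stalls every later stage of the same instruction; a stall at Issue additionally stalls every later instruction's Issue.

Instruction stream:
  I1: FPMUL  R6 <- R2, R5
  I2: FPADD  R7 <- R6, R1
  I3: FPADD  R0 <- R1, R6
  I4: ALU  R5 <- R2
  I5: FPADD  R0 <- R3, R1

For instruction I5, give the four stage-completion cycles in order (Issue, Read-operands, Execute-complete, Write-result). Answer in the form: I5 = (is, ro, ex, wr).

I5 = (20, 21, 24, 25)

I1: IS=1 RO=2 EX=7 WR=8
I2: IS=2 RO=9 EX=12 WR=13  [RAW R6: wait I1 write@8]
I3: IS=14 RO=15 EX=18 WR=19  [struct: FPADD busy until I2 writes@13]
I4: IS=15 RO=16 EX=17 WR=18
I5: IS=20 RO=21 EX=24 WR=25  [struct: FPADD busy until I3 writes@19]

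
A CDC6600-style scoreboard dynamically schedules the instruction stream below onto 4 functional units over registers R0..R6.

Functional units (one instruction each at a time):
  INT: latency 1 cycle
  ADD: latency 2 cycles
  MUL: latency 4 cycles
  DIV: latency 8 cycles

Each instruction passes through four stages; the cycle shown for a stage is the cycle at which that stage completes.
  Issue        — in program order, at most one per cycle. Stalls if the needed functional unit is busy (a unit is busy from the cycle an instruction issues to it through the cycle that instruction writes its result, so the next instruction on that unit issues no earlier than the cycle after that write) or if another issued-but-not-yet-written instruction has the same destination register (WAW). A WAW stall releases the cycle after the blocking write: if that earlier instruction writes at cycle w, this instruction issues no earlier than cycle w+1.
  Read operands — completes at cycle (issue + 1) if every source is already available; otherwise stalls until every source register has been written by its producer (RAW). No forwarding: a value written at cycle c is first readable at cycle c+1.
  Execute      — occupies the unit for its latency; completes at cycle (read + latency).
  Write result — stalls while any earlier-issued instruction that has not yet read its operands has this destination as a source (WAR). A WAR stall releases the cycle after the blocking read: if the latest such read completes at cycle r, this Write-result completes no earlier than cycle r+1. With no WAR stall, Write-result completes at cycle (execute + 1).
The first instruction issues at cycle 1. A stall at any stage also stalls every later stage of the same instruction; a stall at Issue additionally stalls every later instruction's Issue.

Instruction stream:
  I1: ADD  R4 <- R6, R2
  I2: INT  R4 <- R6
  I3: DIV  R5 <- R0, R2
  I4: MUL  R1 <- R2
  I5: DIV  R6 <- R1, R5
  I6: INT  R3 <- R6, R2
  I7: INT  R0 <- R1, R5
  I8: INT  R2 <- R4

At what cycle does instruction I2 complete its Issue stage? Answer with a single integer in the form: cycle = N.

c1: issue I1 (ADD)
c2: I1 read-ops
c4: I1 finished on ADD
c5: I1→R4
c6: issue I2 (INT)
c7: I2 read-ops | issue I3 (DIV)
c8: I2 finished on INT | I3 read-ops | issue I4 (MUL)
c9: I2→R4 | I4 read-ops
c13: I4 finished on MUL
c14: I4→R1
c16: I3 finished on DIV
c17: I3→R5
c18: issue I5 (DIV)
c19: I5 read-ops | issue I6 (INT)
c27: I5 finished on DIV
c28: I5→R6
c29: I6 read-ops
c30: I6 finished on INT
c31: I6→R3
c32: issue I7 (INT)
c33: I7 read-ops
c34: I7 finished on INT
c35: I7→R0
c36: issue I8 (INT)
c37: I8 read-ops
c38: I8 finished on INT
c39: I8→R2

cycle = 6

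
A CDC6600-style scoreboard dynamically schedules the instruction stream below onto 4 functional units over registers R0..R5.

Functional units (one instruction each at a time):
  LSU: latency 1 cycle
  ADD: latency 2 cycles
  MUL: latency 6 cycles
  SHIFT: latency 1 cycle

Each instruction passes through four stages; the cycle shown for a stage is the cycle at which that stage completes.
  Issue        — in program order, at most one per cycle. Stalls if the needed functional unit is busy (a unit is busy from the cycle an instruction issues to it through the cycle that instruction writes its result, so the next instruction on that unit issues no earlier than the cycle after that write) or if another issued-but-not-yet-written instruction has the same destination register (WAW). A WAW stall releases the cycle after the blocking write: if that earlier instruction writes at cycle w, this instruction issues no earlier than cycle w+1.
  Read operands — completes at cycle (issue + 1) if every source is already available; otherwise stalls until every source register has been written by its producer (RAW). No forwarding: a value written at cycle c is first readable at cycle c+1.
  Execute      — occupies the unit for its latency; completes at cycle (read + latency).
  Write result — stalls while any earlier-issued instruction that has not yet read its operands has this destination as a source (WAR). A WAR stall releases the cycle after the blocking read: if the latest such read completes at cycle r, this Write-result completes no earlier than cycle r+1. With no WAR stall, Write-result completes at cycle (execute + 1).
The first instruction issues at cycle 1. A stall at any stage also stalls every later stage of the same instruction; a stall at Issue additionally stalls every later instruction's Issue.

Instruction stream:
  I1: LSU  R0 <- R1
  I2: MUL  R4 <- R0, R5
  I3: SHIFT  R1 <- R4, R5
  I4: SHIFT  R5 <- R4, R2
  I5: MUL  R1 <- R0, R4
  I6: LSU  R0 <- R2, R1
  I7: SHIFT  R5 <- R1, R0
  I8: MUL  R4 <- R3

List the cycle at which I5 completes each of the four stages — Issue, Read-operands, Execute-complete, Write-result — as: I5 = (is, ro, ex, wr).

I5 = (17, 18, 24, 25)

[I1] 1/2/3/4
[I2] 2/5/11/12  (RAW R0: wait I1 write@4)
[I3] 3/13/14/15  (RAW R4: wait I2 write@12)
[I4] 16/17/18/19  (struct: SHIFT busy until I3 writes@15)
[I5] 17/18/24/25
[I6] 18/26/27/28  (RAW R1: wait I5 write@25)
[I7] 20/29/30/31  (struct: SHIFT busy until I4 writes@19; RAW R0: wait I6 write@28)
[I8] 26/27/33/34  (struct: MUL busy until I5 writes@25)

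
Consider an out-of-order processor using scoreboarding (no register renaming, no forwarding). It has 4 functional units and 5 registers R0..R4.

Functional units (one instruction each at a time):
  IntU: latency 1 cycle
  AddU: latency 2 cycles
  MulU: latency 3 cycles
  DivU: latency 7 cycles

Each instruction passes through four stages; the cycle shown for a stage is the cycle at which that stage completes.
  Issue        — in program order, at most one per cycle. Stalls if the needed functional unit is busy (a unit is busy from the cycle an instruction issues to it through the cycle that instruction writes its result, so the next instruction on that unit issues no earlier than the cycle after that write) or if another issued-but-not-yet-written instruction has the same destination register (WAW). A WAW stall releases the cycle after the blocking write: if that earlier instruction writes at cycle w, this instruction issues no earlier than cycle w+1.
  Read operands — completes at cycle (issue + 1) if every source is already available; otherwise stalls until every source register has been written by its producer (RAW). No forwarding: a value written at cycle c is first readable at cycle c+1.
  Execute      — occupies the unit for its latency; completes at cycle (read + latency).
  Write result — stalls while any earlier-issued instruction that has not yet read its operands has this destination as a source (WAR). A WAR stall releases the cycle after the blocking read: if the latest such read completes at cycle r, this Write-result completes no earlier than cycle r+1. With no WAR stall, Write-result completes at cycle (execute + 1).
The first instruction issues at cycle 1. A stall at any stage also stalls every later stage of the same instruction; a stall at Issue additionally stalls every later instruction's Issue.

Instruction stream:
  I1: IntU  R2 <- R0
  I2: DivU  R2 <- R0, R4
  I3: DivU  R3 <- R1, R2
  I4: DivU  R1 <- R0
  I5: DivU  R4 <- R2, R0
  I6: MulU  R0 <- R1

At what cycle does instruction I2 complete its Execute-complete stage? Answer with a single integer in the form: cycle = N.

I1  is:1  ro:2  ex:3  wr:4
I2  is:5  ro:6  ex:13  wr:14  — WAW R2: wait I1 write@4
I3  is:15  ro:16  ex:23  wr:24  — struct: DivU busy until I2 writes@14
I4  is:25  ro:26  ex:33  wr:34  — struct: DivU busy until I3 writes@24
I5  is:35  ro:36  ex:43  wr:44  — struct: DivU busy until I4 writes@34
I6  is:36  ro:37  ex:40  wr:41

cycle = 13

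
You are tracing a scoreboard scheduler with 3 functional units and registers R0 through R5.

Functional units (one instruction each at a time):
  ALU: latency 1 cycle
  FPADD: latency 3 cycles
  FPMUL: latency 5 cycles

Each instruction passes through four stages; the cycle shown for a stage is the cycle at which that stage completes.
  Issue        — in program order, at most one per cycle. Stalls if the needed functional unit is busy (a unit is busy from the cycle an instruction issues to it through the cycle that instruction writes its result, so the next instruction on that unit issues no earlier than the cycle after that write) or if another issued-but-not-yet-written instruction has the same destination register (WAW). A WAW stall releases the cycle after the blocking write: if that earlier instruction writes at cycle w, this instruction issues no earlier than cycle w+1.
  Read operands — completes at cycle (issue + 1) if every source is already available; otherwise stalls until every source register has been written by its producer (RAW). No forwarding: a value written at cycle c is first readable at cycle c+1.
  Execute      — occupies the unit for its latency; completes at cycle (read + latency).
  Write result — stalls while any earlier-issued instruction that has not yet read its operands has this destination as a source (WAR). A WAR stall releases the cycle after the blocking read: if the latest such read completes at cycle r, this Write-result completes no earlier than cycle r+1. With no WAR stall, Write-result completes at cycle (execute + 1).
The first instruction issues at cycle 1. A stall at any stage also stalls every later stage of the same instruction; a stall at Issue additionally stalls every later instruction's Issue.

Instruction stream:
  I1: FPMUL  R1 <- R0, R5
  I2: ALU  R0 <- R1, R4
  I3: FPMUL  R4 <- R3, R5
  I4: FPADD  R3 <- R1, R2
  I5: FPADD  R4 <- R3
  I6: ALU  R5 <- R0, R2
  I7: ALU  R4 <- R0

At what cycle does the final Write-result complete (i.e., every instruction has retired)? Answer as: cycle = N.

cycle = 26

1) issue 1, read 2, done 7, write 8
2) issue 2, read 9, done 10, write 11  <RAW R1: wait I1 write@8>
3) issue 9, read 10, done 15, write 16  <struct: FPMUL busy until I1 writes@8>
4) issue 10, read 11, done 14, write 15
5) issue 17, read 18, done 21, write 22  <WAW R4: wait I3 write@16>
6) issue 18, read 19, done 20, write 21
7) issue 23, read 24, done 25, write 26  <WAW R4: wait I5 write@22>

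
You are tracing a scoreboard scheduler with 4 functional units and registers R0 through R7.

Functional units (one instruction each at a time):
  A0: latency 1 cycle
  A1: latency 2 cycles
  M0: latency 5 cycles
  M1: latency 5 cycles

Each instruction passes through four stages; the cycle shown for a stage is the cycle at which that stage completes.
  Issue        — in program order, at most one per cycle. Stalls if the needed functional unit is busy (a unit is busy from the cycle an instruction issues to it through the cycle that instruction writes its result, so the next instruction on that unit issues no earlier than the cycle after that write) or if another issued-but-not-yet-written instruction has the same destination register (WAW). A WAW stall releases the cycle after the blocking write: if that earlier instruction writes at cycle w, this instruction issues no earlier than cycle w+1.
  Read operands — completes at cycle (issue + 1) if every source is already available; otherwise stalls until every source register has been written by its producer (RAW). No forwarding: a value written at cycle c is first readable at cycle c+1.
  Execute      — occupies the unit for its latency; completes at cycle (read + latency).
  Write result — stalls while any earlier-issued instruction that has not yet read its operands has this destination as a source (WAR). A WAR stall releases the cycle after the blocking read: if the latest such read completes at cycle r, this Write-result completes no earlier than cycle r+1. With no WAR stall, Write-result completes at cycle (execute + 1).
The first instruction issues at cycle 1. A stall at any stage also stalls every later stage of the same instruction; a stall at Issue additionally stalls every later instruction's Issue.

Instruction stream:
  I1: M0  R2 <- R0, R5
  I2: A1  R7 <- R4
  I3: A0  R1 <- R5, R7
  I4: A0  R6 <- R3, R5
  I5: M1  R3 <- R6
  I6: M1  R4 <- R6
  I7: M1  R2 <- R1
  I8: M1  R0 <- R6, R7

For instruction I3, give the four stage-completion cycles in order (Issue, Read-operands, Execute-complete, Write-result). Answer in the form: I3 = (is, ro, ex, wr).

t=1  issue I1 (M0)
t=2  I1 read-ops, issue I2 (A1)
t=3  I2 read-ops, issue I3 (A0)
t=5  I2 finished on A1
t=6  I2→R7
t=7  I1 finished on M0, I3 read-ops
t=8  I1→R2, I3 finished on A0
t=9  I3→R1
t=10  issue I4 (A0)
t=11  I4 read-ops, issue I5 (M1)
t=12  I4 finished on A0
t=13  I4→R6
t=14  I5 read-ops
t=19  I5 finished on M1
t=20  I5→R3
t=21  issue I6 (M1)
t=22  I6 read-ops
t=27  I6 finished on M1
t=28  I6→R4
t=29  issue I7 (M1)
t=30  I7 read-ops
t=35  I7 finished on M1
t=36  I7→R2
t=37  issue I8 (M1)
t=38  I8 read-ops
t=43  I8 finished on M1
t=44  I8→R0

I3 = (3, 7, 8, 9)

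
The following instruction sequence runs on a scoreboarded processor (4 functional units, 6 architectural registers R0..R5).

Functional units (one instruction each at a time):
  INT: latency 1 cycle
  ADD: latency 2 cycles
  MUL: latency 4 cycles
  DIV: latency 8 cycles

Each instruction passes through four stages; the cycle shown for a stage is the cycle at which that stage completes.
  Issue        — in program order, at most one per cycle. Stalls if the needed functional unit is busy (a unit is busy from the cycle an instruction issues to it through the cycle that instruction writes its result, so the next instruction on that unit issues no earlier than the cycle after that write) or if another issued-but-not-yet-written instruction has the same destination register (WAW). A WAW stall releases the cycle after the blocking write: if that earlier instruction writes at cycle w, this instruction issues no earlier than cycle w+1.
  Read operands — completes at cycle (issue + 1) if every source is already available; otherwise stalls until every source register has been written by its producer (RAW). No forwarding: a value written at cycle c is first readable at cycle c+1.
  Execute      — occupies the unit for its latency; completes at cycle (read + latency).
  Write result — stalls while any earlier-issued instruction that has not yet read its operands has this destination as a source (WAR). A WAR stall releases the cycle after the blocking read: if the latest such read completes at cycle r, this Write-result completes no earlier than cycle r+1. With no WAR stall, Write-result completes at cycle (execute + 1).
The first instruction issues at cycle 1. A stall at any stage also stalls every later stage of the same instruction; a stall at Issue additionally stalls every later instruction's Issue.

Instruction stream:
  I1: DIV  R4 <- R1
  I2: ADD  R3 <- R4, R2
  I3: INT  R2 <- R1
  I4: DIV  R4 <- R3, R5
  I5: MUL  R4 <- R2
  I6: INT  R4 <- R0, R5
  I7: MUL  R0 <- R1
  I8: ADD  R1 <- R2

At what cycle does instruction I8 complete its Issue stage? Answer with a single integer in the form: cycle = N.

cycle = 35

[I1] 1/2/10/11
[I2] 2/12/14/15  (RAW R4: wait I1 write@11)
[I3] 3/4/5/13  (WAR R2: wait I2 read@12)
[I4] 12/16/24/25  (struct: DIV busy until I1 writes@11; RAW R3: wait I2 write@15)
[I5] 26/27/31/32  (WAW R4: wait I4 write@25)
[I6] 33/34/35/36  (WAW R4: wait I5 write@32)
[I7] 34/35/39/40
[I8] 35/36/38/39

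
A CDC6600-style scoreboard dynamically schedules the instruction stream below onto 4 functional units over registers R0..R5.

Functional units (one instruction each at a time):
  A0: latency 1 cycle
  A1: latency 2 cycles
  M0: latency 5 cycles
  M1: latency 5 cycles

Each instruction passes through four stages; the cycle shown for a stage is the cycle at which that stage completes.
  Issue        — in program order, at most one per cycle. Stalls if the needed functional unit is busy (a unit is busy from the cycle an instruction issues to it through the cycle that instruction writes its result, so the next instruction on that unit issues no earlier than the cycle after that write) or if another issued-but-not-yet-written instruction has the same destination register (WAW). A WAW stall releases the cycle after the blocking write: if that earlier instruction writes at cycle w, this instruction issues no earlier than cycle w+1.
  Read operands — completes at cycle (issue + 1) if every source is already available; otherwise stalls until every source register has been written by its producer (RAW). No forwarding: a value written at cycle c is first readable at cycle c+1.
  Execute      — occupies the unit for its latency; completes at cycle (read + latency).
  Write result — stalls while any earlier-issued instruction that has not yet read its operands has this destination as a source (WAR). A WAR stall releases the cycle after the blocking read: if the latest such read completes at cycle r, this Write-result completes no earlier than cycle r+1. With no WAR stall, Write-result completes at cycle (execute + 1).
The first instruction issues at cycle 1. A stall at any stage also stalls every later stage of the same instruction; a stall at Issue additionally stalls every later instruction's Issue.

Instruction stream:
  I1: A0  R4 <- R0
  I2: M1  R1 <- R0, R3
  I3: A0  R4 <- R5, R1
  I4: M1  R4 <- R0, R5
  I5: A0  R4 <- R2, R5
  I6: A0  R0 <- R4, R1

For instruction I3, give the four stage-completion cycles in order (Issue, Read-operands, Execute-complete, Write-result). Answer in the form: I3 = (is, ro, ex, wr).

[I1] 1/2/3/4
[I2] 2/3/8/9
[I3] 5/10/11/12  (struct: A0 busy until I1 writes@4; RAW R1: wait I2 write@9)
[I4] 13/14/19/20  (WAW R4: wait I3 write@12)
[I5] 21/22/23/24  (WAW R4: wait I4 write@20)
[I6] 25/26/27/28  (struct: A0 busy until I5 writes@24)

I3 = (5, 10, 11, 12)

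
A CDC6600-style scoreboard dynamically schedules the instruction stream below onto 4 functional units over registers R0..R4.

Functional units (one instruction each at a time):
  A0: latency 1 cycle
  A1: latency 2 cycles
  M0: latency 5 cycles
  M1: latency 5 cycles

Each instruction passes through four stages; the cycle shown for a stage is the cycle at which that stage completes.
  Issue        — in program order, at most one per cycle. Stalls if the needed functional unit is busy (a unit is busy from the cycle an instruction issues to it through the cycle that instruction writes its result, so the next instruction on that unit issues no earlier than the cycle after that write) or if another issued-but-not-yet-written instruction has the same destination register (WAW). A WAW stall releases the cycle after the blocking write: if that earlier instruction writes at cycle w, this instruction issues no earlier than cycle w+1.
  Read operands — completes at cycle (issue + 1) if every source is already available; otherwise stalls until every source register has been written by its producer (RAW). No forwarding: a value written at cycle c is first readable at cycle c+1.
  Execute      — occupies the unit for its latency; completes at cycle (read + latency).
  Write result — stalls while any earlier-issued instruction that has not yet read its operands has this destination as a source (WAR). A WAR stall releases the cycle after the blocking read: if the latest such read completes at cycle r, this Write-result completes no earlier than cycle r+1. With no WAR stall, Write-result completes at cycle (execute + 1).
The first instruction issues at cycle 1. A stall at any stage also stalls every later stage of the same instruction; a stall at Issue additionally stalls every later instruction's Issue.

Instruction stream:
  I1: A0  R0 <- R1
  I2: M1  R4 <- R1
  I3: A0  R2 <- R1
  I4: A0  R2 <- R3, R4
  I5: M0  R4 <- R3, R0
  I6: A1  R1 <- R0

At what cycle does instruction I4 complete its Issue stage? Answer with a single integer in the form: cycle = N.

cycle = 9

1) issue 1, read 2, done 3, write 4
2) issue 2, read 3, done 8, write 9
3) issue 5, read 6, done 7, write 8  <struct: A0 busy until I1 writes@4>
4) issue 9, read 10, done 11, write 12  <struct: A0 busy until I3 writes@8>
5) issue 10, read 11, done 16, write 17
6) issue 11, read 12, done 14, write 15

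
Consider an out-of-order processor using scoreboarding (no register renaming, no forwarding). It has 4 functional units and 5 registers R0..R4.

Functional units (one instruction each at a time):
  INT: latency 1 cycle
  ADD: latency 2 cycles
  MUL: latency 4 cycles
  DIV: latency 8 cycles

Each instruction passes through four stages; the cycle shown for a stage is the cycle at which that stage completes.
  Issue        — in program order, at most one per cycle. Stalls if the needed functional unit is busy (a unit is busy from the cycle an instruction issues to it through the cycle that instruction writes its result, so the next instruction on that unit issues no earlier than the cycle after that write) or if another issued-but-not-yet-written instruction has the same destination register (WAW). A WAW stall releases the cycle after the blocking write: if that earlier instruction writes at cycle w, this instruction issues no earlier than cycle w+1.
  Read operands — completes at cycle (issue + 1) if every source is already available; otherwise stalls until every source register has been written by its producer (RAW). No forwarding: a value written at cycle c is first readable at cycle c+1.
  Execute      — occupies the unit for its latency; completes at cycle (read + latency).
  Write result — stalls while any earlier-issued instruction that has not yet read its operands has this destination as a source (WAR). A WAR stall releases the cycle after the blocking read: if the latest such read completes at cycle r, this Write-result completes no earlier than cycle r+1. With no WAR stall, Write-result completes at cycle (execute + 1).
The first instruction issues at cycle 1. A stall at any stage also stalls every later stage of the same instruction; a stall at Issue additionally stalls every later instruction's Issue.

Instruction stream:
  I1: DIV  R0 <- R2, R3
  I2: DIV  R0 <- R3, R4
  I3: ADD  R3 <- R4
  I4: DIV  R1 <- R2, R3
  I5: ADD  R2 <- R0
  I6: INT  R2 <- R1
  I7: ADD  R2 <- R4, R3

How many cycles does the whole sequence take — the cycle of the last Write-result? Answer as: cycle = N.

cycle = 41

c1: I1 issues→DIV
c2: I1 reads
c10: I1 exec-done
c11: I1 writes R0
c12: I2 issues→DIV
c13: I2 reads, I3 issues→ADD
c14: I3 reads
c16: I3 exec-done
c17: I3 writes R3
c21: I2 exec-done
c22: I2 writes R0
c23: I4 issues→DIV
c24: I4 reads, I5 issues→ADD
c25: I5 reads
c27: I5 exec-done
c28: I5 writes R2
c29: I6 issues→INT
c32: I4 exec-done
c33: I4 writes R1
c34: I6 reads
c35: I6 exec-done
c36: I6 writes R2
c37: I7 issues→ADD
c38: I7 reads
c40: I7 exec-done
c41: I7 writes R2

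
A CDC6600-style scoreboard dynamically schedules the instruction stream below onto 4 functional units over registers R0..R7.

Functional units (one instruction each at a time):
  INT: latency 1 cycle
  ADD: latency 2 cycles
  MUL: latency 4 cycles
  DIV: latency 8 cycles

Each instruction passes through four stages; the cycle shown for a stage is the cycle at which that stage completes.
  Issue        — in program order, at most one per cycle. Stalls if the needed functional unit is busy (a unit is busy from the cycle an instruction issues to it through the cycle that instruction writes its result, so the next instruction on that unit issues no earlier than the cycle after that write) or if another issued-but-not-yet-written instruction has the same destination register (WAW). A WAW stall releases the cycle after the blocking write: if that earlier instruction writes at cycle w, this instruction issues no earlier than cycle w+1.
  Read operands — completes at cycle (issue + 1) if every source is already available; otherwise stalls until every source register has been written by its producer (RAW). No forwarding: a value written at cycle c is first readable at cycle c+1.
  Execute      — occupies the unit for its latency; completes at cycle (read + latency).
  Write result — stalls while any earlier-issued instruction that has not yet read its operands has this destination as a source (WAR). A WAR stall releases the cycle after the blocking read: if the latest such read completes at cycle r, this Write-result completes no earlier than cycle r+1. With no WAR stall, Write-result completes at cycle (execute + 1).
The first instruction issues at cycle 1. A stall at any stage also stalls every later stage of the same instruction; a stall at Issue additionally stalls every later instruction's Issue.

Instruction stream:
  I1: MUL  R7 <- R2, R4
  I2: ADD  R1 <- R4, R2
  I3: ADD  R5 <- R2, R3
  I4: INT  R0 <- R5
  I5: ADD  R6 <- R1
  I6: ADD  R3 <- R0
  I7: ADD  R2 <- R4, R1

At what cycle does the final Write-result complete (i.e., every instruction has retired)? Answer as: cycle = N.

cycle = 26

t=1  issue I1 (MUL)
t=2  I1 read-ops · issue I2 (ADD)
t=3  I2 read-ops
t=5  I2 finished on ADD
t=6  I1 finished on MUL · I2→R1
t=7  I1→R7 · issue I3 (ADD)
t=8  I3 read-ops · issue I4 (INT)
t=10  I3 finished on ADD
t=11  I3→R5
t=12  I4 read-ops · issue I5 (ADD)
t=13  I4 finished on INT · I5 read-ops
t=14  I4→R0
t=15  I5 finished on ADD
t=16  I5→R6
t=17  issue I6 (ADD)
t=18  I6 read-ops
t=20  I6 finished on ADD
t=21  I6→R3
t=22  issue I7 (ADD)
t=23  I7 read-ops
t=25  I7 finished on ADD
t=26  I7→R2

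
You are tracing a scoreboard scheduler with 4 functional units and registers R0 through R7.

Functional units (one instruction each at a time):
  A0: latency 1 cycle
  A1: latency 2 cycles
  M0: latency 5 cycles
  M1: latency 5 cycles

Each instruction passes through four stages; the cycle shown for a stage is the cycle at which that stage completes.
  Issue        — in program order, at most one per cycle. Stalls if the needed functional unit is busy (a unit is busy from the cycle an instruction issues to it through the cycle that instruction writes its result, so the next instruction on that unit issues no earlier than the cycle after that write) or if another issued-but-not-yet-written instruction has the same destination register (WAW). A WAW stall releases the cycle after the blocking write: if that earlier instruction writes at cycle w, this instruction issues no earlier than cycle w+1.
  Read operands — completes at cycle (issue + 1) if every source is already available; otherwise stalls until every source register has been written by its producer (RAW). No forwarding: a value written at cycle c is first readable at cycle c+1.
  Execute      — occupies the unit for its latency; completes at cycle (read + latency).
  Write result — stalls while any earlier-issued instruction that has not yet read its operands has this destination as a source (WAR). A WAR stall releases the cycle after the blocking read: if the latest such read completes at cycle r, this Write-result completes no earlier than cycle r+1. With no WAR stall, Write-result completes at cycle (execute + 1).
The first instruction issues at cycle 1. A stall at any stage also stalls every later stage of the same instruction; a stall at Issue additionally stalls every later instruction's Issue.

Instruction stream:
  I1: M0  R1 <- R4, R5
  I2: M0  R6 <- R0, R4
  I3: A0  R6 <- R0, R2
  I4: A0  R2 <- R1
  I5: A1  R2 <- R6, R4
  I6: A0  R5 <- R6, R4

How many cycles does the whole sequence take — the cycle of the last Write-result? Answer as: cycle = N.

cycle = 29

[I1] 1/2/7/8
[I2] 9/10/15/16  (struct: M0 busy until I1 writes@8)
[I3] 17/18/19/20  (WAW R6: wait I2 write@16)
[I4] 21/22/23/24  (struct: A0 busy until I3 writes@20)
[I5] 25/26/28/29  (WAW R2: wait I4 write@24)
[I6] 26/27/28/29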